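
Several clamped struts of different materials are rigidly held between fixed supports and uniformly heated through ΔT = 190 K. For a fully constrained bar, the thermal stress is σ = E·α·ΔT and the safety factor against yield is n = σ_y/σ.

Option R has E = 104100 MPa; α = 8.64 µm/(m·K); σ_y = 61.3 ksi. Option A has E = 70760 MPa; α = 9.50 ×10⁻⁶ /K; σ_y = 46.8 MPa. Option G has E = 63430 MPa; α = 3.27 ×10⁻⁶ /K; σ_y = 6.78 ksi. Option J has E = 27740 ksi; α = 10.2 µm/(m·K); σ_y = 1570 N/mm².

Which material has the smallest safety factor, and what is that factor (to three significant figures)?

With everything in SI (GPa, ×10⁻⁶/K, MPa):
  option R: E = 104.1, α = 8.64, σ_y = 422.6 → σ = 171 MPa, n = 2.47
  option A: E = 70.76, α = 9.50, σ_y = 46.80 → σ = 128 MPa, n = 0.366
  option G: E = 63.43, α = 3.27, σ_y = 46.75 → σ = 39.4 MPa, n = 1.19
  option J: E = 191.3, α = 10.2, σ_y = 1570 → σ = 371 MPa, n = 4.24
Option A has the lowest safety factor, n = 0.366.

option A, n = 0.366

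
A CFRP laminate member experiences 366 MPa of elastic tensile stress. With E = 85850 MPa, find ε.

4.26×10⁻³

E = 85850 MPa = 85.85 GPa = 85850 MPa.
ε = σ/E = 366 / 85850 = 4.26×10⁻³.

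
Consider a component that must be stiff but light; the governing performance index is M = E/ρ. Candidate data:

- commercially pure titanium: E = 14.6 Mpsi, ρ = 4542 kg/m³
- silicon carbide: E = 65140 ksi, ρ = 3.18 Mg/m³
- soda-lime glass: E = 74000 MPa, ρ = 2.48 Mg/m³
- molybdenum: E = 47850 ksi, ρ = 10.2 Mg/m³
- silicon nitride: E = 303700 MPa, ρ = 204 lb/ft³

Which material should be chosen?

Normalizing units and computing the index:
  commercially pure titanium: E = 100.7 GPa, ρ = 4542 kg/m³
  silicon carbide: E = 449.1 GPa, ρ = 3180 kg/m³
  soda-lime glass: E = 74.00 GPa, ρ = 2480 kg/m³
  molybdenum: E = 329.9 GPa, ρ = 10200 kg/m³
  silicon nitride: E = 303.7 GPa, ρ = 3268 kg/m³
  silicon carbide: M = 141 MN·m/kg
  silicon nitride: M = 92.9 MN·m/kg
  molybdenum: M = 32.3 MN·m/kg
  soda-lime glass: M = 29.8 MN·m/kg
  commercially pure titanium: M = 22.2 MN·m/kg
Silicon carbide has the largest M.

silicon carbide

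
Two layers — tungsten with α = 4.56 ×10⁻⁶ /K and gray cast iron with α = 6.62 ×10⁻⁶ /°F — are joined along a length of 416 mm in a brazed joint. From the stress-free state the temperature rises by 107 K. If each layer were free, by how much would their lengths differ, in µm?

327 µm

gray cast iron: α = 6.62×10⁻⁶/°F × 9/5 = 11.9×10⁻⁶/K.
Δα = |4.56 − 11.9|×10⁻⁶/K = 7.36×10⁻⁶/K.
ΔL_mismatch = Δα·L·ΔT = 7.36×10⁻⁶ × 416.0 mm × 107.0 K = 327 µm.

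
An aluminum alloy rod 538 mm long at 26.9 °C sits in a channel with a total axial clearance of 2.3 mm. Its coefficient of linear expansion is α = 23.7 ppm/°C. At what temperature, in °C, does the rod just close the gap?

207 °C

α·L₀·ΔT = 2.3 mm ⇒ ΔT = 2.3 / (23.7×10⁻⁶ × 538.0) = 180.4 K.
T = 26.9 + 180.4 = 207.3 °C.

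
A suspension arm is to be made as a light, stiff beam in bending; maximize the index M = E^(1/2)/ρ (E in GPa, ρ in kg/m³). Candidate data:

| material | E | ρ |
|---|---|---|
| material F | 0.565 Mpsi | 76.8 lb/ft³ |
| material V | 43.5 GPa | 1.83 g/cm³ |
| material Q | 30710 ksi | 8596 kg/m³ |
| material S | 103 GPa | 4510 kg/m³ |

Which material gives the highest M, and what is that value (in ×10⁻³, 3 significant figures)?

material V, M = 3.60×10⁻³

Convert each candidate to consistent units, then evaluate M:
  material F: E = 3.896 GPa, ρ = 1230 kg/m³
  material V: E = 43.50 GPa, ρ = 1830 kg/m³
  material Q: E = 211.7 GPa, ρ = 8596 kg/m³
  material S: E = 103.0 GPa, ρ = 4510 kg/m³
  material V: M = 3.60×10⁻³
  material S: M = 2.25×10⁻³
  material Q: M = 1.69×10⁻³
  material F: M = 1.60×10⁻³
Highest index: material V.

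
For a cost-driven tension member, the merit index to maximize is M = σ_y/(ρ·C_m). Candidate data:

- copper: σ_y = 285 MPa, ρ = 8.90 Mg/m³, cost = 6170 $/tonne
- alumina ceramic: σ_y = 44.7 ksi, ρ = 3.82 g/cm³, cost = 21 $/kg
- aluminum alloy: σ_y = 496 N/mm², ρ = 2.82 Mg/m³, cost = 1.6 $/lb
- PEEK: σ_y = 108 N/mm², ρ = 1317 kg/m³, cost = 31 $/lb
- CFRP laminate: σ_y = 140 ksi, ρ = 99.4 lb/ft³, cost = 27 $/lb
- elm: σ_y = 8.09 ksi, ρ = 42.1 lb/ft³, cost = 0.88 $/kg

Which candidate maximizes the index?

Normalizing units and computing the index:
  copper: σ_y = 285.0 MPa, ρ = 8900 kg/m³, cost = 6.170 $/kg
  alumina ceramic: σ_y = 308.2 MPa, ρ = 3820 kg/m³, cost = 21.00 $/kg
  aluminum alloy: σ_y = 496.0 MPa, ρ = 2820 kg/m³, cost = 3.527 $/kg
  PEEK: σ_y = 108.0 MPa, ρ = 1317 kg/m³, cost = 68.34 $/kg
  CFRP laminate: σ_y = 965.3 MPa, ρ = 1592 kg/m³, cost = 59.52 $/kg
  elm: σ_y = 55.78 MPa, ρ = 674.4 kg/m³, cost = 0.8800 $/kg
  elm: M = 94.0 kN·m per $
  aluminum alloy: M = 49.9 kN·m per $
  CFRP laminate: M = 10.2 kN·m per $
  copper: M = 5.19 kN·m per $
  alumina ceramic: M = 3.84 kN·m per $
  PEEK: M = 1.20 kN·m per $
The maximum is for elm.

elm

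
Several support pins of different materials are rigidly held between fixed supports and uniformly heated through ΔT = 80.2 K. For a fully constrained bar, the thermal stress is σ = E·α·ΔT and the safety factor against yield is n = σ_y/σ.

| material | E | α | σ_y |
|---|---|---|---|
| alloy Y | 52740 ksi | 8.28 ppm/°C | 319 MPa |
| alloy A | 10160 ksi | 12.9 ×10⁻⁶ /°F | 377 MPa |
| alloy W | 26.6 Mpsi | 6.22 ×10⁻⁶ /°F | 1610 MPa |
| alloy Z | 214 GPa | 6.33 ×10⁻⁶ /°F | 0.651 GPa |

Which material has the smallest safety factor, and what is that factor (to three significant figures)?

alloy Y, n = 1.32

Converting E to GPa, α to ×10⁻⁶/K, σ_y to MPa, then σ and n for each:
  alloy Y: E = 363.6, α = 8.28, σ_y = 319.0 → σ = 241 MPa, n = 1.32
  alloy A: E = 70.05, α = 23.2, σ_y = 377.0 → σ = 130 MPa, n = 2.89
  alloy W: E = 183.4, α = 11.2, σ_y = 1610 → σ = 165 MPa, n = 9.78
  alloy Z: E = 214.0, α = 11.4, σ_y = 651.0 → σ = 196 MPa, n = 3.33
Smallest n: alloy Y with n = 1.32.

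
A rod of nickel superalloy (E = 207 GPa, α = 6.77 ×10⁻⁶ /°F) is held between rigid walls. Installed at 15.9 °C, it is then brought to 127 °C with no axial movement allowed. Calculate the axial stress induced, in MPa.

α = 6.77×10⁻⁶/°F × 9/5 = 12.2×10⁻⁶/K.
ΔT = 111.1 K. Constrained thermal stress σ = E·α·ΔT = 207.0×10³ MPa × 12.2×10⁻⁶ × 111.1 = 280 MPa (compressive).

280 MPa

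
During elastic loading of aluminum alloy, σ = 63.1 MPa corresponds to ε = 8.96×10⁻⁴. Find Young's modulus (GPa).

70.4 GPa

E = σ/ε = 63.1 MPa / 8.96×10⁻⁴ = 70420 MPa = 70.4 GPa.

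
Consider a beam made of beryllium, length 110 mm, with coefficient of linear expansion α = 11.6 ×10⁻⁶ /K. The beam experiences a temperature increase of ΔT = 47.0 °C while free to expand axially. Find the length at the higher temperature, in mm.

ΔL = α·L₀·ΔT = 11.6×10⁻⁶ × 110 mm × 47.00 K = 0.0600 mm.
L = L₀ + ΔL = 110 + 0.0600 = 110.06 mm.

110.06 mm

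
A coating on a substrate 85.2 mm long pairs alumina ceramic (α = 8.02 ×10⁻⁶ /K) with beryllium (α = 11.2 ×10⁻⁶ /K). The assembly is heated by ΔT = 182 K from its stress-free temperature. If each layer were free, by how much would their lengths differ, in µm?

Δα = |8.02 − 11.2|×10⁻⁶/K = 3.18×10⁻⁶/K.
ΔL_mismatch = Δα·L·ΔT = 3.18×10⁻⁶ × 85.2 mm × 182.0 K = 49.3 µm.

49.3 µm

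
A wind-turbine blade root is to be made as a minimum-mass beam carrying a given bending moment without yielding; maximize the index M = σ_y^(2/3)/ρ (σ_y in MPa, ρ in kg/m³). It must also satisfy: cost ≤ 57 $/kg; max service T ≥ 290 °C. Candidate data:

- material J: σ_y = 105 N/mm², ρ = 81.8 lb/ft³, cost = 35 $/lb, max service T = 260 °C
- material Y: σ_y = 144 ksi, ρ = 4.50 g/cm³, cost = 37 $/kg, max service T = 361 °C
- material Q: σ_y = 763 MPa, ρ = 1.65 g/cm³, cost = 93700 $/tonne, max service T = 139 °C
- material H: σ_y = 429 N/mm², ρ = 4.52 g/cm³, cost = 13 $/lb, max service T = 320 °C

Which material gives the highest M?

Screen on constraints: cost ≤ 57 $/kg; max service T ≥ 290 °C. Survivors: material Y, material H.
In SI units:
  material Y: σ_y = 992.8 MPa, ρ = 4500 kg/m³
  material H: σ_y = 429.0 MPa, ρ = 4520 kg/m³
  material Y: M = 22.1×10⁻³
  material H: M = 12.6×10⁻³
Highest index: material Y.

material Y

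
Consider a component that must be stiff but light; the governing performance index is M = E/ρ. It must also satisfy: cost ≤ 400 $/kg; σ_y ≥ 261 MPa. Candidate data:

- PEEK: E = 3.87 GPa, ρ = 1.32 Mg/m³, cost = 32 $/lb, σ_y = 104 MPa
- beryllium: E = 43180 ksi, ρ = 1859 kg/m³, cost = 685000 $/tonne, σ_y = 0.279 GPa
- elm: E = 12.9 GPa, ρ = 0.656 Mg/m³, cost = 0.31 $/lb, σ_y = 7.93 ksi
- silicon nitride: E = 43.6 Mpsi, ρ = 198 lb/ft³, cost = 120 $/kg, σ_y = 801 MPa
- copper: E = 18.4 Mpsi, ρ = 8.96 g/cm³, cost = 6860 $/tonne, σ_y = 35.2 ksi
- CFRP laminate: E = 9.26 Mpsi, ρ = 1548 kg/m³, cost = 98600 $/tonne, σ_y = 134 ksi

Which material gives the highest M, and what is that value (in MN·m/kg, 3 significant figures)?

silicon nitride, M = 94.8 MN·m/kg

Screen on constraints: cost ≤ 400 $/kg; σ_y ≥ 261 MPa. Survivors: silicon nitride, CFRP laminate.
In SI units:
  silicon nitride: E = 300.6 GPa, ρ = 3172 kg/m³
  CFRP laminate: E = 63.85 GPa, ρ = 1548 kg/m³
  silicon nitride: M = 94.8 MN·m/kg
  CFRP laminate: M = 41.2 MN·m/kg
Silicon nitride ranks first.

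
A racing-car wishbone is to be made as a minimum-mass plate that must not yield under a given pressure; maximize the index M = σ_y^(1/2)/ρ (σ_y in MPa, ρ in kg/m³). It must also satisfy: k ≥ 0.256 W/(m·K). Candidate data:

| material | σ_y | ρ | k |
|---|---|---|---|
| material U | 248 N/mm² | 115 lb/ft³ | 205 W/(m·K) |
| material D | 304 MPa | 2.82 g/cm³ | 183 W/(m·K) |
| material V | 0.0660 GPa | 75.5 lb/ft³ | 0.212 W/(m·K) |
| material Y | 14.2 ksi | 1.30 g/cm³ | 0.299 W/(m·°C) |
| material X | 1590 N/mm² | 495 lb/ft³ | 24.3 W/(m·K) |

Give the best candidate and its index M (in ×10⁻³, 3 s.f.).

material U, M = 8.55×10⁻³

Screen on constraints: k ≥ 0.256 W/(m·K). Survivors: material U, material D, material Y, material X.
Putting every candidate on a common basis:
  material U: σ_y = 248.0 MPa, ρ = 1842 kg/m³
  material D: σ_y = 304.0 MPa, ρ = 2820 kg/m³
  material Y: σ_y = 97.91 MPa, ρ = 1300 kg/m³
  material X: σ_y = 1590 MPa, ρ = 7929 kg/m³
  material U: M = 8.55×10⁻³
  material Y: M = 7.61×10⁻³
  material D: M = 6.18×10⁻³
  material X: M = 5.03×10⁻³
Highest index: material U.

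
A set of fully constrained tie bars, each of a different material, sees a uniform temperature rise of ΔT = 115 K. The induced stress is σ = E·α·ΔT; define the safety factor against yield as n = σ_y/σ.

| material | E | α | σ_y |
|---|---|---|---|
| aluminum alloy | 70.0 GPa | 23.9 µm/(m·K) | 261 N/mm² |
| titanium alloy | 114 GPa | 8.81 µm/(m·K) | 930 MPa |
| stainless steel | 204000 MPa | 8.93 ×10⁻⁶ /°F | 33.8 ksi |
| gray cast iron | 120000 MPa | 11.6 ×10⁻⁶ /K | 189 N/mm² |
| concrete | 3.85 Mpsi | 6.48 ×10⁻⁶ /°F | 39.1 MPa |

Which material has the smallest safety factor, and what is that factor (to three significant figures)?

stainless steel, n = 0.618

Per material, after unit conversion:
  aluminum alloy: E = 70.00, α = 23.9, σ_y = 261.0 → σ = 192 MPa, n = 1.36
  titanium alloy: E = 114.0, α = 8.81, σ_y = 930.0 → σ = 115 MPa, n = 8.05
  stainless steel: E = 204.0, α = 16.1, σ_y = 233.0 → σ = 377 MPa, n = 0.618
  gray cast iron: E = 120.0, α = 11.6, σ_y = 189.0 → σ = 160 MPa, n = 1.18
  concrete: E = 26.54, α = 11.7, σ_y = 39.10 → σ = 35.6 MPa, n = 1.10
Smallest n: stainless steel with n = 0.618.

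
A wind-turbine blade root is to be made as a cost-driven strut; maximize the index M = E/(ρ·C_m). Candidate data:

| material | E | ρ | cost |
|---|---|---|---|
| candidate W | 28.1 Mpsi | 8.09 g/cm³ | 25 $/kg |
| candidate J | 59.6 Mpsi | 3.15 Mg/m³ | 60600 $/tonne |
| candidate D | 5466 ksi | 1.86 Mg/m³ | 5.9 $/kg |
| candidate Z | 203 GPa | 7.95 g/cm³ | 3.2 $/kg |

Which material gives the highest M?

Putting every candidate on a common basis:
  candidate W: E = 193.7 GPa, ρ = 8090 kg/m³, cost = 25.00 $/kg
  candidate J: E = 410.9 GPa, ρ = 3150 kg/m³, cost = 60.60 $/kg
  candidate D: E = 37.69 GPa, ρ = 1860 kg/m³, cost = 5.900 $/kg
  candidate Z: E = 203.0 GPa, ρ = 7950 kg/m³, cost = 3.200 $/kg
  candidate Z: M = 7.98 MN·m per $
  candidate D: M = 3.43 MN·m per $
  candidate J: M = 2.15 MN·m per $
  candidate W: M = 0.958 MN·m per $
Highest index: candidate Z.

candidate Z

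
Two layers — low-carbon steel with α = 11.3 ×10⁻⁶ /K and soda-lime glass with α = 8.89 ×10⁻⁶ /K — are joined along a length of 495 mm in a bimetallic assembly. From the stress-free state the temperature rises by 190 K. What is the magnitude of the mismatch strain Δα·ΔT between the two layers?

4.58×10⁻⁴

Δα = |11.3 − 8.89|×10⁻⁶/K = 2.41×10⁻⁶/K.
Mismatch strain = Δα·ΔT = 2.41×10⁻⁶ × 190.0 = 4.58×10⁻⁴.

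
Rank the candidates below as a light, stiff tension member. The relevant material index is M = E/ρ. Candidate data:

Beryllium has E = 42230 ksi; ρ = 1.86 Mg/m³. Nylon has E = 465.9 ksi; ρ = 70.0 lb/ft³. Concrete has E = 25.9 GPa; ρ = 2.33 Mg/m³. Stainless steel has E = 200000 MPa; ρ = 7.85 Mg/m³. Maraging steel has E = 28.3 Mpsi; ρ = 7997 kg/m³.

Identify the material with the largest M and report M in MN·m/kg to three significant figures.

Normalizing units and computing the index:
  beryllium: E = 291.2 GPa, ρ = 1860 kg/m³
  nylon: E = 3.212 GPa, ρ = 1121 kg/m³
  concrete: E = 25.90 GPa, ρ = 2330 kg/m³
  stainless steel: E = 200.0 GPa, ρ = 7850 kg/m³
  maraging steel: E = 195.1 GPa, ρ = 7997 kg/m³
  beryllium: M = 157 MN·m/kg
  stainless steel: M = 25.5 MN·m/kg
  maraging steel: M = 24.4 MN·m/kg
  concrete: M = 11.1 MN·m/kg
  nylon: M = 2.86 MN·m/kg
Beryllium ranks first.

beryllium, M = 157 MN·m/kg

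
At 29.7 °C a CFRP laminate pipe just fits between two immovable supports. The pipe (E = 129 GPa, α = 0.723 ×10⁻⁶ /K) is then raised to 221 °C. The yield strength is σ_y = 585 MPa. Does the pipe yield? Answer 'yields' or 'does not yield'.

does not yield

ΔT = 191.3 K. Constrained thermal stress σ = E·α·ΔT = 129.0×10³ MPa × 0.723×10⁻⁶ × 191.3 = 17.8 MPa (compressive).
Compare to σ_y = 585 MPa: σ < σ_y, so it does not yield.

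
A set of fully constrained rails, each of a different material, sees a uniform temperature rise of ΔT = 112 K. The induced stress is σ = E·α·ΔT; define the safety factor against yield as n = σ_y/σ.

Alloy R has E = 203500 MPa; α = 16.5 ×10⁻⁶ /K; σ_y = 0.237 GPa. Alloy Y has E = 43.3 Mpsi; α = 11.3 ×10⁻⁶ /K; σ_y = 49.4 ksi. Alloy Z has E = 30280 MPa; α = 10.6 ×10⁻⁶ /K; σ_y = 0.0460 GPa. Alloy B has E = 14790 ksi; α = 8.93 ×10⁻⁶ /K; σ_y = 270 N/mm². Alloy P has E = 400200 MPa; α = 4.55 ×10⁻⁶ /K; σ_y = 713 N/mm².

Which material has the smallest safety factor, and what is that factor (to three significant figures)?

alloy R, n = 0.630

Converting E to GPa, α to ×10⁻⁶/K, σ_y to MPa, then σ and n for each:
  alloy R: E = 203.5, α = 16.5, σ_y = 237.0 → σ = 376 MPa, n = 0.630
  alloy Y: E = 298.5, α = 11.3, σ_y = 340.6 → σ = 378 MPa, n = 0.901
  alloy Z: E = 30.28, α = 10.6, σ_y = 46.00 → σ = 35.9 MPa, n = 1.28
  alloy B: E = 102.0, α = 8.93, σ_y = 270.0 → σ = 102 MPa, n = 2.65
  alloy P: E = 400.2, α = 4.55, σ_y = 713.0 → σ = 204 MPa, n = 3.50
Alloy R has the lowest safety factor, n = 0.630.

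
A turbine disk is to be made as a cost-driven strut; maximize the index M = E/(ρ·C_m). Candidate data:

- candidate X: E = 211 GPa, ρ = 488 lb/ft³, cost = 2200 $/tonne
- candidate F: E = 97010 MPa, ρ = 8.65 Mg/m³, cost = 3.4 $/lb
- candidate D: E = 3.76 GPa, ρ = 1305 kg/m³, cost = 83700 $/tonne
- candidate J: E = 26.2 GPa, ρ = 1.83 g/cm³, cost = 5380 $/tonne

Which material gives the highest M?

candidate X

Putting every candidate on a common basis:
  candidate X: E = 211.0 GPa, ρ = 7817 kg/m³, cost = 2.200 $/kg
  candidate F: E = 97.01 GPa, ρ = 8650 kg/m³, cost = 7.496 $/kg
  candidate D: E = 3.760 GPa, ρ = 1305 kg/m³, cost = 83.70 $/kg
  candidate J: E = 26.20 GPa, ρ = 1830 kg/m³, cost = 5.380 $/kg
  candidate X: M = 12.3 MN·m per $
  candidate J: M = 2.66 MN·m per $
  candidate F: M = 1.50 MN·m per $
  candidate D: M = 0.0344 MN·m per $
The maximum is for candidate X.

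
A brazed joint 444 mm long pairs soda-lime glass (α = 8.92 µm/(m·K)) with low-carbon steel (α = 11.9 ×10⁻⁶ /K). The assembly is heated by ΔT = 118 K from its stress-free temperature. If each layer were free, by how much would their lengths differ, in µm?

Δα = |8.92 − 11.9|×10⁻⁶/K = 2.98×10⁻⁶/K.
ΔL_mismatch = Δα·L·ΔT = 2.98×10⁻⁶ × 444.0 mm × 118.0 K = 156 µm.

156 µm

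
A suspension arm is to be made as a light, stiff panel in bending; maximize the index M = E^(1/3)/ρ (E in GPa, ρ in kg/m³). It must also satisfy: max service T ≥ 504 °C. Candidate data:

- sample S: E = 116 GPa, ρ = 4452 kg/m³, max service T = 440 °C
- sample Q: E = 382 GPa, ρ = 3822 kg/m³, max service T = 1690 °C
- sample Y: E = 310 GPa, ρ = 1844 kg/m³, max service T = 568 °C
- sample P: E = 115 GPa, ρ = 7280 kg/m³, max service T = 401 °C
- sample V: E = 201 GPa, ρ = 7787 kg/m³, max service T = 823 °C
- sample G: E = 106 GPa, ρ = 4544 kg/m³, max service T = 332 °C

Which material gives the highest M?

Screen on constraints: max service T ≥ 504 °C. Survivors: sample Q, sample Y, sample V.
Per-candidate index values:
  sample Y: M = 3.67×10⁻³
  sample Q: M = 1.90×10⁻³
  sample V: M = 0.752×10⁻³
Highest index: sample Y.

sample Y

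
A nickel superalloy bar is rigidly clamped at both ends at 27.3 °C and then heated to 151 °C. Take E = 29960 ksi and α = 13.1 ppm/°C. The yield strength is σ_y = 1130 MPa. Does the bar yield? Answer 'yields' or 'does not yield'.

E = 29960 ksi = 206.6 GPa.
ΔT = 123.7 K. Constrained thermal stress σ = E·α·ΔT = 206.6×10³ MPa × 13.1×10⁻⁶ × 123.7 = 335 MPa (compressive).
Compare to σ_y = 1130 MPa: σ < σ_y, so it does not yield.

does not yield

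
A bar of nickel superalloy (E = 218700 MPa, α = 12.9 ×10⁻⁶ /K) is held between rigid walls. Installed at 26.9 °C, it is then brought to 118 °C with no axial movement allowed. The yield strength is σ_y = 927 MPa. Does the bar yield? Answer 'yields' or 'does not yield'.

E = 218700 MPa = 218.7 GPa.
ΔT = 91.10 K. Constrained thermal stress σ = E·α·ΔT = 218.7×10³ MPa × 12.9×10⁻⁶ × 91.10 = 257 MPa (compressive).
Compare to σ_y = 927 MPa: σ < σ_y, so it does not yield.

does not yield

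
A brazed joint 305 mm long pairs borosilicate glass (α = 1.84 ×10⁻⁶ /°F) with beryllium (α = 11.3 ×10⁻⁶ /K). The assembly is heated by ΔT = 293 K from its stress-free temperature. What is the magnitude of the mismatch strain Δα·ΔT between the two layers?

2.34×10⁻³

borosilicate glass: α = 1.84×10⁻⁶/°F × 9/5 = 3.31×10⁻⁶/K.
Δα = |3.31 − 11.3|×10⁻⁶/K = 7.99×10⁻⁶/K.
Mismatch strain = Δα·ΔT = 7.99×10⁻⁶ × 293.0 = 2.34×10⁻³.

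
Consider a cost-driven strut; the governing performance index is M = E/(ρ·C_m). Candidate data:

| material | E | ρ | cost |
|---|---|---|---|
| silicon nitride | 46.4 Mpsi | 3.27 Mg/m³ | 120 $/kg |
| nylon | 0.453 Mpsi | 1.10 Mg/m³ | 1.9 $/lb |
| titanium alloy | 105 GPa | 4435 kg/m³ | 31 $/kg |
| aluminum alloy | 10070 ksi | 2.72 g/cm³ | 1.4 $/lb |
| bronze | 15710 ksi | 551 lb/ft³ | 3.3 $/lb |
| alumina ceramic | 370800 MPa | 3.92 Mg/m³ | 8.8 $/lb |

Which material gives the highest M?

Convert each candidate to consistent units, then evaluate M:
  silicon nitride: E = 319.9 GPa, ρ = 3270 kg/m³, cost = 120.0 $/kg
  nylon: E = 3.123 GPa, ρ = 1100 kg/m³, cost = 4.189 $/kg
  titanium alloy: E = 105.0 GPa, ρ = 4435 kg/m³, cost = 31.00 $/kg
  aluminum alloy: E = 69.43 GPa, ρ = 2720 kg/m³, cost = 3.086 $/kg
  bronze: E = 108.3 GPa, ρ = 8826 kg/m³, cost = 7.275 $/kg
  alumina ceramic: E = 370.8 GPa, ρ = 3920 kg/m³, cost = 19.40 $/kg
  aluminum alloy: M = 8.27 MN·m per $
  alumina ceramic: M = 4.88 MN·m per $
  bronze: M = 1.69 MN·m per $
  silicon nitride: M = 0.815 MN·m per $
  titanium alloy: M = 0.764 MN·m per $
  nylon: M = 0.678 MN·m per $
The maximum is for aluminum alloy.

aluminum alloy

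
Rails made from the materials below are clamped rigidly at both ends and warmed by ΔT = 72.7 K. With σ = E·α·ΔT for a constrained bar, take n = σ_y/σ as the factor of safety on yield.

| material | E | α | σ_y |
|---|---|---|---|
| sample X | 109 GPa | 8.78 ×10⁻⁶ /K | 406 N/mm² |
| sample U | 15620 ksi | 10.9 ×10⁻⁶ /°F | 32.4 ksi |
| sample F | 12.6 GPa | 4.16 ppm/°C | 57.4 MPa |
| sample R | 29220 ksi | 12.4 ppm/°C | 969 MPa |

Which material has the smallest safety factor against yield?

With everything in SI (GPa, ×10⁻⁶/K, MPa):
  sample X: E = 109.0, α = 8.78, σ_y = 406.0 → σ = 69.6 MPa, n = 5.84
  sample U: E = 107.7, α = 19.6, σ_y = 223.4 → σ = 154 MPa, n = 1.45
  sample F: E = 12.60, α = 4.16, σ_y = 57.40 → σ = 3.81 MPa, n = 15.1
  sample R: E = 201.5, α = 12.4, σ_y = 969.0 → σ = 182 MPa, n = 5.34
Sample U has the lowest safety factor, n = 1.45.

sample U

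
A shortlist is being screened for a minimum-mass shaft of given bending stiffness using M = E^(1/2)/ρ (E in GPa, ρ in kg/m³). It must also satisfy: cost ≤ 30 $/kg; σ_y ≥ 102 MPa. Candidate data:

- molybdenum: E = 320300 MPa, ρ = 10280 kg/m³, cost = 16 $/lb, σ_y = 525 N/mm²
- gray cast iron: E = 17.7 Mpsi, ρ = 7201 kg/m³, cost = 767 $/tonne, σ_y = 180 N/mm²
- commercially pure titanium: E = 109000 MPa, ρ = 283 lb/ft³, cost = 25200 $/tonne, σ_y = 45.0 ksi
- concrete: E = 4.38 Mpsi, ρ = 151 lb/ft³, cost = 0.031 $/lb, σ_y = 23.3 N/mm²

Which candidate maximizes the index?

Screen on constraints: cost ≤ 30 $/kg; σ_y ≥ 102 MPa. Survivors: gray cast iron, commercially pure titanium.
After converting to SI:
  gray cast iron: E = 122.0 GPa, ρ = 7201 kg/m³
  commercially pure titanium: E = 109.0 GPa, ρ = 4533 kg/m³
  commercially pure titanium: M = 2.30×10⁻³
  gray cast iron: M = 1.53×10⁻³
Commercially pure titanium ranks first.

commercially pure titanium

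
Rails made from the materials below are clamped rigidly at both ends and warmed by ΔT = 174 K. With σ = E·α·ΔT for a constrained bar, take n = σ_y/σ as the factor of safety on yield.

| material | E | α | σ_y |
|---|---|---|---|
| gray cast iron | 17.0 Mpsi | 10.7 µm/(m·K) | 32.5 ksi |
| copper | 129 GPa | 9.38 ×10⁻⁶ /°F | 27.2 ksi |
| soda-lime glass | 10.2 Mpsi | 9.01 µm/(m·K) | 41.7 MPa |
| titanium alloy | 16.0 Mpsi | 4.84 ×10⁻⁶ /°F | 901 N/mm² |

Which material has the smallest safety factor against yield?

In consistent units (E in GPa, α in ×10⁻⁶/K, σ_y in MPa):
  gray cast iron: E = 117.2, α = 10.7, σ_y = 224.1 → σ = 218 MPa, n = 1.03
  copper: E = 129.0, α = 16.9, σ_y = 187.5 → σ = 379 MPa, n = 0.495
  soda-lime glass: E = 70.33, α = 9.01, σ_y = 41.70 → σ = 110 MPa, n = 0.378
  titanium alloy: E = 110.3, α = 8.71, σ_y = 901.0 → σ = 167 MPa, n = 5.39
Smallest n: soda-lime glass with n = 0.378.

soda-lime glass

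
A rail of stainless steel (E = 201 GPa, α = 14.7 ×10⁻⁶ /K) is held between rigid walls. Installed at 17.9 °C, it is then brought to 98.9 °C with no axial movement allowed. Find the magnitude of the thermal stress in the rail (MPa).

ΔT = 81.00 K. Constrained thermal stress σ = E·α·ΔT = 201.0×10³ MPa × 14.7×10⁻⁶ × 81.00 = 239 MPa (compressive).

239 MPa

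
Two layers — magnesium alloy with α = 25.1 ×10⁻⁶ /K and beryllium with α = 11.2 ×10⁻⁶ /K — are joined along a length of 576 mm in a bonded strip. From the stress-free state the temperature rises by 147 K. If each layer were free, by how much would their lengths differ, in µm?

1180 µm

Δα = |25.1 − 11.2|×10⁻⁶/K = 13.9×10⁻⁶/K.
ΔL_mismatch = Δα·L·ΔT = 13.9×10⁻⁶ × 576.0 mm × 147.0 K = 1180 µm.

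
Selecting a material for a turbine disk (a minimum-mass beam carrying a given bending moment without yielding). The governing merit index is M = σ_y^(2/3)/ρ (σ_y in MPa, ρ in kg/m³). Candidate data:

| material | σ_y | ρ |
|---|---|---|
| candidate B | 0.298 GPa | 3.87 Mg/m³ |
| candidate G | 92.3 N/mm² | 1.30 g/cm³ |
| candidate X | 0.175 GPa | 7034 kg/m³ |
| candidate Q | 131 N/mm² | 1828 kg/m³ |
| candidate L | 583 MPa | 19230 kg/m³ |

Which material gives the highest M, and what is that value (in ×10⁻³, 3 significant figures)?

After converting to SI:
  candidate B: σ_y = 298.0 MPa, ρ = 3870 kg/m³
  candidate G: σ_y = 92.30 MPa, ρ = 1300 kg/m³
  candidate X: σ_y = 175.0 MPa, ρ = 7034 kg/m³
  candidate Q: σ_y = 131.0 MPa, ρ = 1828 kg/m³
  candidate L: σ_y = 583.0 MPa, ρ = 19230 kg/m³
  candidate G: M = 15.7×10⁻³
  candidate Q: M = 14.1×10⁻³
  candidate B: M = 11.5×10⁻³
  candidate X: M = 4.45×10⁻³
  candidate L: M = 3.63×10⁻³
Candidate G ranks first.

candidate G, M = 15.7×10⁻³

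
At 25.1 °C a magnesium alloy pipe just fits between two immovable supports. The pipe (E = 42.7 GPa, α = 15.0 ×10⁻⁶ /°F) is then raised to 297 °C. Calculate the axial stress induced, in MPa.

313 MPa

α = 15.0×10⁻⁶/°F × 9/5 = 27.0×10⁻⁶/K.
ΔT = 271.9 K. Constrained thermal stress σ = E·α·ΔT = 42.70×10³ MPa × 27.0×10⁻⁶ × 271.9 = 313 MPa (compressive).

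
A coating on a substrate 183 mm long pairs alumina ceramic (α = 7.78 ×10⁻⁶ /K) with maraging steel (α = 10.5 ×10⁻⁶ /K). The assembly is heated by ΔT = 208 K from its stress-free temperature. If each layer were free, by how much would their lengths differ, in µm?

Δα = |7.78 − 10.5|×10⁻⁶/K = 2.72×10⁻⁶/K.
ΔL_mismatch = Δα·L·ΔT = 2.72×10⁻⁶ × 183.0 mm × 208.0 K = 104 µm.

104 µm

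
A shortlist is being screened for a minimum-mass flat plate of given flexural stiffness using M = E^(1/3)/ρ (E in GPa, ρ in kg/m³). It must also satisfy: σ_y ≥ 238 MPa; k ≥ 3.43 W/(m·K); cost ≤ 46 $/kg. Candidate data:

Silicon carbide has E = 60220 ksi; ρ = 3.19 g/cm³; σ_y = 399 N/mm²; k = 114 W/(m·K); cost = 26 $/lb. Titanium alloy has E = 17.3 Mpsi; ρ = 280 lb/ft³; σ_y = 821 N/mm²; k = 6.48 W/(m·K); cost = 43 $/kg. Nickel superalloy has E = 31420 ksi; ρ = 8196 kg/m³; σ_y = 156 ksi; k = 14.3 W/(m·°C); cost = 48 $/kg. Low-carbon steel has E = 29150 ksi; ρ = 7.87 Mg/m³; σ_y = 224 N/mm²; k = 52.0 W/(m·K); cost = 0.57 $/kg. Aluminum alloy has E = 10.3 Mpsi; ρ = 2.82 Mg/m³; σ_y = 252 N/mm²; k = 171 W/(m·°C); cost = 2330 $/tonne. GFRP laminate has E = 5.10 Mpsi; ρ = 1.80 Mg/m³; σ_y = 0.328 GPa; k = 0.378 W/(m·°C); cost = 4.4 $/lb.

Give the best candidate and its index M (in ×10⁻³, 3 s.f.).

aluminum alloy, M = 1.47×10⁻³

Screen on constraints: σ_y ≥ 238 MPa; k ≥ 3.43 W/(m·K); cost ≤ 46 $/kg. Survivors: titanium alloy, aluminum alloy.
Putting every candidate on a common basis:
  titanium alloy: E = 119.3 GPa, ρ = 4485 kg/m³
  aluminum alloy: E = 71.02 GPa, ρ = 2820 kg/m³
  aluminum alloy: M = 1.47×10⁻³
  titanium alloy: M = 1.10×10⁻³
Highest index: aluminum alloy.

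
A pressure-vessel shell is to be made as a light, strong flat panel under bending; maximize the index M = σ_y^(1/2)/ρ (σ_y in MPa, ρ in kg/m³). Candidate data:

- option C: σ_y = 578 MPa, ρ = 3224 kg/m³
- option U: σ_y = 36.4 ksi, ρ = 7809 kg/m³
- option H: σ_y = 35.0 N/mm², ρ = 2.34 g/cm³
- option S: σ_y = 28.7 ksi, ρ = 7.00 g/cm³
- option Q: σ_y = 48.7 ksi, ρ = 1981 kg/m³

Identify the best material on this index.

option Q

Convert each candidate to consistent units, then evaluate M:
  option C: σ_y = 578.0 MPa, ρ = 3224 kg/m³
  option U: σ_y = 251.0 MPa, ρ = 7809 kg/m³
  option H: σ_y = 35.00 MPa, ρ = 2340 kg/m³
  option S: σ_y = 197.9 MPa, ρ = 7000 kg/m³
  option Q: σ_y = 335.8 MPa, ρ = 1981 kg/m³
  option Q: M = 9.25×10⁻³
  option C: M = 7.46×10⁻³
  option H: M = 2.53×10⁻³
  option U: M = 2.03×10⁻³
  option S: M = 2.01×10⁻³
Option Q ranks first.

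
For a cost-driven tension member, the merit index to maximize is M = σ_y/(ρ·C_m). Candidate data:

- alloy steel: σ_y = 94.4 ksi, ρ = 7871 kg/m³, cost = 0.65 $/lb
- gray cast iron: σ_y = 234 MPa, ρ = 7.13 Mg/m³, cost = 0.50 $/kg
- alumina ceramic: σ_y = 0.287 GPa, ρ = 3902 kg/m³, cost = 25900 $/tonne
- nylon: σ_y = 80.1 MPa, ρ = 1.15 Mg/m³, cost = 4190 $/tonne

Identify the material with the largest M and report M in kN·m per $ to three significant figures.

gray cast iron, M = 65.6 kN·m per $

After converting to SI:
  alloy steel: σ_y = 650.9 MPa, ρ = 7871 kg/m³, cost = 1.433 $/kg
  gray cast iron: σ_y = 234.0 MPa, ρ = 7130 kg/m³, cost = 0.5000 $/kg
  alumina ceramic: σ_y = 287.0 MPa, ρ = 3902 kg/m³, cost = 25.90 $/kg
  nylon: σ_y = 80.10 MPa, ρ = 1150 kg/m³, cost = 4.190 $/kg
  gray cast iron: M = 65.6 kN·m per $
  alloy steel: M = 57.7 kN·m per $
  nylon: M = 16.6 kN·m per $
  alumina ceramic: M = 2.84 kN·m per $
Highest index: gray cast iron.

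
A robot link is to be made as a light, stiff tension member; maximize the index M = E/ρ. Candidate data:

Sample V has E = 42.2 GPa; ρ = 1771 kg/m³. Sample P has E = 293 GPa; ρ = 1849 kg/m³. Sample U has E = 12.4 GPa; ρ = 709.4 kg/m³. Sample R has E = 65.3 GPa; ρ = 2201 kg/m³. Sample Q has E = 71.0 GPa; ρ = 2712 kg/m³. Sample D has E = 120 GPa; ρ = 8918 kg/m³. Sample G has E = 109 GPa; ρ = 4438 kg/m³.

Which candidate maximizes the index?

sample P

Per-candidate index values:
  sample P: M = 158 MN·m/kg
  sample R: M = 29.7 MN·m/kg
  sample Q: M = 26.2 MN·m/kg
  sample G: M = 24.6 MN·m/kg
  sample V: M = 23.8 MN·m/kg
  sample U: M = 17.5 MN·m/kg
  sample D: M = 13.5 MN·m/kg
The maximum is for sample P.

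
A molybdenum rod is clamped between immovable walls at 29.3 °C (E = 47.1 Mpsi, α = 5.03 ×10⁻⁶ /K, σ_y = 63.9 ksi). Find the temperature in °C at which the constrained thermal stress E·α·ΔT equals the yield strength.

E = 47.1 Mpsi = 324.7 GPa.
σ_y = 63.9 ksi = 440.6 MPa.
E·α·ΔT = 440.6 MPa ⇒ ΔT = 440.6 / (324.7×10³ × 5.03×10⁻⁶) = 269.7 K.
T = 29.3 + 269.7 = 299.0 °C.

299 °C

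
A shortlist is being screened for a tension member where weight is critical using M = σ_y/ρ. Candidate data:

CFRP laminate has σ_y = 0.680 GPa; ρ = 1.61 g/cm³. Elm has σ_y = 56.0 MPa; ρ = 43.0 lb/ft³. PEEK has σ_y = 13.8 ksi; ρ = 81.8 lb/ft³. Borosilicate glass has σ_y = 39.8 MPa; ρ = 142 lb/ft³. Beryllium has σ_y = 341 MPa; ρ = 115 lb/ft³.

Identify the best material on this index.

Normalizing units and computing the index:
  CFRP laminate: σ_y = 680.0 MPa, ρ = 1610 kg/m³
  elm: σ_y = 56.00 MPa, ρ = 688.8 kg/m³
  PEEK: σ_y = 95.15 MPa, ρ = 1310 kg/m³
  borosilicate glass: σ_y = 39.80 MPa, ρ = 2275 kg/m³
  beryllium: σ_y = 341.0 MPa, ρ = 1842 kg/m³
  CFRP laminate: M = 422 kN·m/kg
  beryllium: M = 185 kN·m/kg
  elm: M = 81.3 kN·m/kg
  PEEK: M = 72.6 kN·m/kg
  borosilicate glass: M = 17.5 kN·m/kg
CFRP laminate ranks first.

CFRP laminate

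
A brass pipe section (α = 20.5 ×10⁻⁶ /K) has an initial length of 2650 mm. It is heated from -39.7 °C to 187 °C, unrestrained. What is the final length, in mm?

ΔT = 187 − (-39.7) = 226.7 K.
ΔL = α·L₀·ΔT = 20.5×10⁻⁶ × 2650 mm × 226.7 K = 12.3 mm.
L = L₀ + ΔL = 2650 + 12.3 = 2662.3 mm.

2662.3 mm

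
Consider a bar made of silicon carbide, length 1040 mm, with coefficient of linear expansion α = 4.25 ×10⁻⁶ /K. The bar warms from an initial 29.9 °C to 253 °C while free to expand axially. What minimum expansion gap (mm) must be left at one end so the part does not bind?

0.986 mm

ΔT = 253 − 29.9 = 223.1 K.
ΔL = α·L₀·ΔT = 4.25×10⁻⁶ × 1040 mm × 223.1 K = 0.986 mm.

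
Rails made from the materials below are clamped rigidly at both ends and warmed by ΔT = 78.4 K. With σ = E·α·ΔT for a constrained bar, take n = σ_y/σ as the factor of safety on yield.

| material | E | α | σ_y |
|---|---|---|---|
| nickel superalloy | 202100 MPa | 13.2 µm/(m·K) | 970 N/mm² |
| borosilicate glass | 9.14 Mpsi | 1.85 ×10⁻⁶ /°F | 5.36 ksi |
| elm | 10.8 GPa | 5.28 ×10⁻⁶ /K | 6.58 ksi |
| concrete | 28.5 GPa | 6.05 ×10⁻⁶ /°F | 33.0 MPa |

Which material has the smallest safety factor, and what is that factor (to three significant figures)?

In consistent units (E in GPa, α in ×10⁻⁶/K, σ_y in MPa):
  nickel superalloy: E = 202.1, α = 13.2, σ_y = 970.0 → σ = 209 MPa, n = 4.64
  borosilicate glass: E = 63.02, α = 3.33, σ_y = 36.96 → σ = 16.5 MPa, n = 2.25
  elm: E = 10.80, α = 5.28, σ_y = 45.37 → σ = 4.47 MPa, n = 10.1
  concrete: E = 28.50, α = 10.9, σ_y = 33.00 → σ = 24.3 MPa, n = 1.36
Smallest n: concrete with n = 1.36.

concrete, n = 1.36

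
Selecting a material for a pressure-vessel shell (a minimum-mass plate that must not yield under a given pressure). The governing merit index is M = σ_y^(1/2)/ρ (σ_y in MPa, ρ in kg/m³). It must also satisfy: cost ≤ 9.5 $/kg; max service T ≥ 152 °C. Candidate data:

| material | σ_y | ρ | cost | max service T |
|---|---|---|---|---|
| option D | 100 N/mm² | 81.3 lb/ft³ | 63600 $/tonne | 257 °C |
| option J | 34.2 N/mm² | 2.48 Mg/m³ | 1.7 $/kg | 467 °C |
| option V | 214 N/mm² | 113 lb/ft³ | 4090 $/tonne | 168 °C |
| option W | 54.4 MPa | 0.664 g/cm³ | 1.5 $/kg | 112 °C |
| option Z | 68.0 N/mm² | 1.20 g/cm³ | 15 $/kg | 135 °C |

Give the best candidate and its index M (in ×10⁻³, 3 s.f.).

option V, M = 8.08×10⁻³

Screen on constraints: cost ≤ 9.5 $/kg; max service T ≥ 152 °C. Survivors: option J, option V.
Putting every candidate on a common basis:
  option J: σ_y = 34.20 MPa, ρ = 2480 kg/m³
  option V: σ_y = 214.0 MPa, ρ = 1810 kg/m³
  option V: M = 8.08×10⁻³
  option J: M = 2.36×10⁻³
Highest index: option V.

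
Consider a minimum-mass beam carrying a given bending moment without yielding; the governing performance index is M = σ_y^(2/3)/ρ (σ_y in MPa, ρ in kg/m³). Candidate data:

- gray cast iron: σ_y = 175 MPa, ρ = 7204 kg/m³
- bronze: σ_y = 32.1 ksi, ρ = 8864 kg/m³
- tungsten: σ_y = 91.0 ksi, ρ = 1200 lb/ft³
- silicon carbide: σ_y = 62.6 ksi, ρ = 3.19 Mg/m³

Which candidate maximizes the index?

In SI units:
  gray cast iron: σ_y = 175.0 MPa, ρ = 7204 kg/m³
  bronze: σ_y = 221.3 MPa, ρ = 8864 kg/m³
  tungsten: σ_y = 627.4 MPa, ρ = 19220 kg/m³
  silicon carbide: σ_y = 431.6 MPa, ρ = 3190 kg/m³
  silicon carbide: M = 17.9×10⁻³
  gray cast iron: M = 4.34×10⁻³
  bronze: M = 4.13×10⁻³
  tungsten: M = 3.81×10⁻³
Silicon carbide ranks first.

silicon carbide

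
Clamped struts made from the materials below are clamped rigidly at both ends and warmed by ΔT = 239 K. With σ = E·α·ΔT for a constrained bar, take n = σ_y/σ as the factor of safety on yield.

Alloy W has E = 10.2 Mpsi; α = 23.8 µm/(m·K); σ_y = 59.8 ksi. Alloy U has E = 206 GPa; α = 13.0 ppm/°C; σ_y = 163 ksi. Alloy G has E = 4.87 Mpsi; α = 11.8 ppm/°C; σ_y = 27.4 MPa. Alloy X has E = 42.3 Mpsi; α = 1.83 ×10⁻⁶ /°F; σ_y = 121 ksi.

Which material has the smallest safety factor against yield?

alloy G

Converting E to GPa, α to ×10⁻⁶/K, σ_y to MPa, then σ and n for each:
  alloy W: E = 70.33, α = 23.8, σ_y = 412.3 → σ = 400 MPa, n = 1.03
  alloy U: E = 206.0, α = 13.0, σ_y = 1124 → σ = 640 MPa, n = 1.76
  alloy G: E = 33.58, α = 11.8, σ_y = 27.40 → σ = 94.7 MPa, n = 0.289
  alloy X: E = 291.6, α = 3.29, σ_y = 834.3 → σ = 230 MPa, n = 3.63
Alloy G has the lowest safety factor, n = 0.289.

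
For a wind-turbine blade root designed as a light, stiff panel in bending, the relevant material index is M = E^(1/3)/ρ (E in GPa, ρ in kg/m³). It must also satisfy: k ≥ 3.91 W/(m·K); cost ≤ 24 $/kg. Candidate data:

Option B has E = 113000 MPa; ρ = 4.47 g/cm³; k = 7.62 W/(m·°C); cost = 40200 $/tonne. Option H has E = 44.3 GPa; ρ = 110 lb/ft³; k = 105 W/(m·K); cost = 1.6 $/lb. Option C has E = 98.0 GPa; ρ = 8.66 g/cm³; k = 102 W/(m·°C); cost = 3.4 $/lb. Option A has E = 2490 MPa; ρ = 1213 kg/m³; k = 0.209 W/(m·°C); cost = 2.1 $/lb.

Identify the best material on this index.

Screen on constraints: k ≥ 3.91 W/(m·K); cost ≤ 24 $/kg. Survivors: option H, option C.
Normalizing units and computing the index:
  option H: E = 44.30 GPa, ρ = 1762 kg/m³
  option C: E = 98.00 GPa, ρ = 8660 kg/m³
  option H: M = 2.01×10⁻³
  option C: M = 0.532×10⁻³
Option H ranks first.

option H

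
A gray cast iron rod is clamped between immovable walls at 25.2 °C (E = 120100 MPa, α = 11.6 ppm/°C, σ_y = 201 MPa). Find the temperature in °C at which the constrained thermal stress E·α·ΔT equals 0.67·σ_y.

E = 120100 MPa = 120.1 GPa.
E·α·ΔT = 134.7 MPa ⇒ ΔT = 134.7 / (120.1×10³ × 11.6×10⁻⁶) = 96.67 K.
T = 25.2 + 96.67 = 121.9 °C.

122 °C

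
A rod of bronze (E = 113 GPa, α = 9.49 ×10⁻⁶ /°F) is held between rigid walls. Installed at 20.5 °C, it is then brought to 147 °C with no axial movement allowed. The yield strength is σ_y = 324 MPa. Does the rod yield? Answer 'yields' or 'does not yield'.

does not yield

α = 9.49×10⁻⁶/°F × 9/5 = 17.1×10⁻⁶/K.
ΔT = 126.5 K. Constrained thermal stress σ = E·α·ΔT = 113.0×10³ MPa × 17.1×10⁻⁶ × 126.5 = 244 MPa (compressive).
Compare to σ_y = 324 MPa: σ < σ_y, so it does not yield.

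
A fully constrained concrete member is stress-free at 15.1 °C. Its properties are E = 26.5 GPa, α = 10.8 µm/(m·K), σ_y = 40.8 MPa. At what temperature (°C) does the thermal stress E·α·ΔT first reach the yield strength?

158 °C

E·α·ΔT = 40.80 MPa ⇒ ΔT = 40.80 / (26.50×10³ × 10.8×10⁻⁶) = 142.6 K.
T = 15.1 + 142.6 = 157.7 °C.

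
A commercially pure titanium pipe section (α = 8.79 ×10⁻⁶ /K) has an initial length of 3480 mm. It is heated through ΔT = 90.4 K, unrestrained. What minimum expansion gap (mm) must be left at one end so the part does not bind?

2.77 mm

ΔL = α·L₀·ΔT = 8.79×10⁻⁶ × 3480 mm × 90.40 K = 2.77 mm.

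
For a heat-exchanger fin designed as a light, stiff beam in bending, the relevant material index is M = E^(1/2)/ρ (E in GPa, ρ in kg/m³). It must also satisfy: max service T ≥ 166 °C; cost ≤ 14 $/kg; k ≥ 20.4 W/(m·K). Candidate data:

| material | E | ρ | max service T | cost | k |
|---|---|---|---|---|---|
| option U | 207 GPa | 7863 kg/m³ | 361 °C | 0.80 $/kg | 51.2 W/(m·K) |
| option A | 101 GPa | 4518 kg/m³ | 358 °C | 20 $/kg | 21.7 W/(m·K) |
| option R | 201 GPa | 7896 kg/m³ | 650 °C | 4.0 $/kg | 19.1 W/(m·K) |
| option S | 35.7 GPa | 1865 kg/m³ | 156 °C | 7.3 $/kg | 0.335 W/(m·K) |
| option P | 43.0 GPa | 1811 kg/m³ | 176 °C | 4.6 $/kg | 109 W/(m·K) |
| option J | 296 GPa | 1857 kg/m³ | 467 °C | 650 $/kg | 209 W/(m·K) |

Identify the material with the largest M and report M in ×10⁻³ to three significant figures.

Screen on constraints: max service T ≥ 166 °C; cost ≤ 14 $/kg; k ≥ 20.4 W/(m·K). Survivors: option U, option P.
Computing M directly (units already consistent):
  option P: M = 3.62×10⁻³
  option U: M = 1.83×10⁻³
The maximum is for option P.

option P, M = 3.62×10⁻³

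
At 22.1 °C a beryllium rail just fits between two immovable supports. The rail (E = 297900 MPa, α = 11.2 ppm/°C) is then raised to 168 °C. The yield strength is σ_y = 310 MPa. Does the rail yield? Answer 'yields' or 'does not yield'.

E = 297900 MPa = 297.9 GPa.
ΔT = 145.9 K. Constrained thermal stress σ = E·α·ΔT = 297.9×10³ MPa × 11.2×10⁻⁶ × 145.9 = 487 MPa (compressive).
Compare to σ_y = 310 MPa: σ ≥ σ_y, so it yields.

yields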